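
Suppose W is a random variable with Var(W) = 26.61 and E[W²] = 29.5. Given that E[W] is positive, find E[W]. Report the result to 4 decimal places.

(E[W])² = E[W²] − Var(W) = 29.5 − 26.61 = 2.89
E[W] = √2.89 = 1.7

1.7000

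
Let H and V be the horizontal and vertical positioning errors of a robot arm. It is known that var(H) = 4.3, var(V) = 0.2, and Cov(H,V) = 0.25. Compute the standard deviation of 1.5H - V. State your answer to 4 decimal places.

var(1.5H - V) = (1.5)²·var(H) + (-1)²·var(V) + 2·(1.5)·(-1)·Cov(H,V)
= 2.25·4.3 + 1·0.2 + -3·0.25 = 9.125
σ(1.5H - V) = √9.125 ≈ 3.0208

3.0208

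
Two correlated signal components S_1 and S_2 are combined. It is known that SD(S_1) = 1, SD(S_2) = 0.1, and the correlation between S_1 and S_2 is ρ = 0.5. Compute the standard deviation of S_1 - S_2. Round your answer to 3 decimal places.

0.954

Var(S_1) = (1)² = 1;  Var(S_2) = (0.1)² = 0.01
cov(S_1,S_2) = ρ·SD(S_1)·SD(S_2) = 0.5·1·0.1 = 0.05
Var(S_1 - S_2) = (1)²·Var(S_1) + (-1)²·Var(S_2) + 2·(1)·(-1)·cov(S_1,S_2)
= 1·1 + 1·0.01 + -2·0.05 = 0.91
SD(S_1 - S_2) = √0.91 ≈ 0.954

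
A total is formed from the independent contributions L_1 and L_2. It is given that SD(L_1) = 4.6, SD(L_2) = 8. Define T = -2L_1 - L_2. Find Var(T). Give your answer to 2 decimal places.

Var(L_1) = 21.16, Var(L_2) = 64
By independence, Var(T) = (-2)²Var(L_1) + (-1)²Var(L_2)
= (-2)²·21.16 + (-1)²·64 = 148.64

148.64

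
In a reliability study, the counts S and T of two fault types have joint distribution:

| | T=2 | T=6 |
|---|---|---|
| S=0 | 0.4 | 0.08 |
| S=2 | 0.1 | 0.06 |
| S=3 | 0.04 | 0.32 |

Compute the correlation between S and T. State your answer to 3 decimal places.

0.631

E[S] = 1.4,  E[T] = 3.84
E[ST] = 7.12
cov(S,T) = E[ST] − E[S]E[T] = 7.12 − (1.4)(3.84) = 1.744
V(S) = 1.92,  V(T) = 3.9744
ρ = 1.744 / √(1.92·3.9744) ≈ 0.631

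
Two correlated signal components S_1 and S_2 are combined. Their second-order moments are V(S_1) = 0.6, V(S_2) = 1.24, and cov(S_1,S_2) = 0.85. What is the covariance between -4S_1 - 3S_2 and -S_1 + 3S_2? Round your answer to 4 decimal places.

-16.4100

cov(-4S_1 - 3S_2, -S_1 + 3S_2) = (-4)(-1)V(S_1) + (-3)(3)V(S_2) + [(-4)(3) + (-3)(-1)]cov(S_1,S_2)
= 4·0.6 + -9·1.24 + -9·0.85 = -16.41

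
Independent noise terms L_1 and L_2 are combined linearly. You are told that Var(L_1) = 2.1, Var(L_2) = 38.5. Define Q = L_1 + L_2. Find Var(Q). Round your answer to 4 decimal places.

By independence, Var(Q) = (1)²Var(L_1) + (1)²Var(L_2)
= (1)²·2.1 + (1)²·38.5 = 40.6

40.6000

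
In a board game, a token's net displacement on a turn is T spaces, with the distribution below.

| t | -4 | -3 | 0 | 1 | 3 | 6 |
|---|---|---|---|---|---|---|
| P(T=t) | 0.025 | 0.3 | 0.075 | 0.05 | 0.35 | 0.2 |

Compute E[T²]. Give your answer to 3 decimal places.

13.500

E[T²] = (-4)²(0.025) + (-3)²(0.3) + (0)²(0.075) + (1)²(0.05) + (3)²(0.35) + (6)²(0.2) = 13.5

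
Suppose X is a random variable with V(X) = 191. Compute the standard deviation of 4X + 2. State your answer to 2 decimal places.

55.28

V(4X + 2) = (4)²·191 = 3056
SD(4X + 2) = √3056 ≈ 55.28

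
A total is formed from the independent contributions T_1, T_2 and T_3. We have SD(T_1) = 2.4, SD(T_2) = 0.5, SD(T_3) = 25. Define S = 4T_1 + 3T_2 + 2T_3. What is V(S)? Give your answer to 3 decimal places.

2594.410

V(T_1) = 5.76, V(T_2) = 0.25, V(T_3) = 625
By independence, V(S) = (4)²V(T_1) + (3)²V(T_2) + (2)²V(T_3)
= (4)²·5.76 + (3)²·0.25 + (2)²·625 = 2594.41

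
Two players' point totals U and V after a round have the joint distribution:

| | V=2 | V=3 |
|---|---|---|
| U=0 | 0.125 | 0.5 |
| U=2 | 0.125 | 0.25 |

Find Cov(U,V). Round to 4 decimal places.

E[U] = 0.75,  E[V] = 2.75
E[UV] = 2
Cov(U,V) = E[UV] − E[U]E[V] = 2 − (0.75)(2.75) = -0.0625

-0.0625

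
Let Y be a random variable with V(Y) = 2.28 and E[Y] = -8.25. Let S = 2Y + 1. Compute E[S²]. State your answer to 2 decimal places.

249.37

E[2Y + 1] = 2·-8.25 + 1 = -15.5
V(2Y + 1) = (2)²·2.28 = 9.12
E[S²] = V(S) + (E[S])² = 9.12 + (-15.5)² = 249.37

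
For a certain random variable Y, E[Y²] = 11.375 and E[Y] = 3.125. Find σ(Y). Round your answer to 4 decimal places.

1.2686

Var(Y) = 11.375 − (3.125)² = 1.609375
σ(Y) = √1.609375 ≈ 1.2686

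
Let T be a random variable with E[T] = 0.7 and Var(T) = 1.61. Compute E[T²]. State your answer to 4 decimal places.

E[T²] = Var(T) + (E[T])² = 1.61 + (0.7)² = 2.1

2.1000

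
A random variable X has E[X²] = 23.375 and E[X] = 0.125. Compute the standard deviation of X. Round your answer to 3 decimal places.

V(X) = 23.375 − (0.125)² = 23.359375
SD(X) = √23.359375 ≈ 4.833

4.833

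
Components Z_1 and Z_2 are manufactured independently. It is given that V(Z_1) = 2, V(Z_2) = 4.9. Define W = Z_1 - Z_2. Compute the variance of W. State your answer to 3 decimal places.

6.900

By independence, V(W) = (1)²V(Z_1) + (-1)²V(Z_2)
= (1)²·2 + (-1)²·4.9 = 6.9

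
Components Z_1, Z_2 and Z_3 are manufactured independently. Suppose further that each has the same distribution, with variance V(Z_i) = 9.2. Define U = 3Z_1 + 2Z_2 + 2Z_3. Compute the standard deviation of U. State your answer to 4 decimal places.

By independence, V(U) = (3)²V(Z_1) + (2)²V(Z_2) + (2)²V(Z_3)
= (3)²·9.2 + (2)²·9.2 + (2)²·9.2 = 156.4
σ(U) = √156.4 ≈ 12.5060

12.5060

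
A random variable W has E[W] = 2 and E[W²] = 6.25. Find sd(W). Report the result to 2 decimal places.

1.50

var(W) = 6.25 − (2)² = 2.25
sd(W) = √2.25 ≈ 1.50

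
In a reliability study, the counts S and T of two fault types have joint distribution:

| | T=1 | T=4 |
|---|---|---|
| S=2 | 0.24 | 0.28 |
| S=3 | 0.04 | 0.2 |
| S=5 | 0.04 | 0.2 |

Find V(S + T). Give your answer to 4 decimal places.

E[S] = 2.96,  E[T] = 3.04,  E[ST] = 9.44
V(S) = 10.24 − (2.96)² = 1.4784;  V(T) = 11.2 − (3.04)² = 1.9584
Cov(S,T) = 9.44 − (2.96)(3.04) = 0.4416
V(S + T) = (1)²·1.4784 + (1)²·1.9584 + 2·(1)·(1)·0.4416 = 4.32

4.3200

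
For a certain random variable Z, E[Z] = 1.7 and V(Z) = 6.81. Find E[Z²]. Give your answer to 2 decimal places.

9.70

E[Z²] = V(Z) + (E[Z])² = 6.81 + (1.7)² = 9.7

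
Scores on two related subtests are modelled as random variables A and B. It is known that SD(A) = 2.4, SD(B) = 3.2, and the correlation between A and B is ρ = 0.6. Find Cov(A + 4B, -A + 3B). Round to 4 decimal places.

var(A) = (2.4)² = 5.76;  var(B) = (3.2)² = 10.24
Cov(A,B) = ρ·SD(A)·SD(B) = 0.6·2.4·3.2 = 4.608
Cov(A + 4B, -A + 3B) = (1)(-1)var(A) + (4)(3)var(B) + [(1)(3) + (4)(-1)]Cov(A,B)
= -1·5.76 + 12·10.24 + -1·4.608 = 112.512

112.5120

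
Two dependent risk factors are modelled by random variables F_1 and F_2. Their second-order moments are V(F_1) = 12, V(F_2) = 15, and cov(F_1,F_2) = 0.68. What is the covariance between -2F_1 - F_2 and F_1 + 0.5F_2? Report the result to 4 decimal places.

-32.8600

cov(-2F_1 - F_2, F_1 + 0.5F_2) = (-2)(1)V(F_1) + (-1)(0.5)V(F_2) + [(-2)(0.5) + (-1)(1)]cov(F_1,F_2)
= -2·12 + -0.5·15 + -2·0.68 = -32.86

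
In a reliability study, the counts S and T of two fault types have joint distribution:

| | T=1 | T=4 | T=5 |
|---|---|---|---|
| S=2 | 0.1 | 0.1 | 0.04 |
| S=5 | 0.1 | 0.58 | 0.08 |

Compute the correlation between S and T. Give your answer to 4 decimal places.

E[S] = 4.28,  E[T] = 3.52
E[ST] = 15.5
cov(S,T) = E[ST] − E[S]E[T] = 15.5 − (4.28)(3.52) = 0.4344
Var(S) = 1.6416,  Var(T) = 1.6896
ρ = 0.4344 / √(1.6416·1.6896) ≈ 0.2608

0.2608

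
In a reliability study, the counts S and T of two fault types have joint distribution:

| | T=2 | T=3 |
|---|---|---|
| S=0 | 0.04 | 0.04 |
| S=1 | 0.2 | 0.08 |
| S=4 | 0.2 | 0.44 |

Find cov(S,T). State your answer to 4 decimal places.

0.2496

E[S] = 2.84,  E[T] = 2.56
E[ST] = 7.52
cov(S,T) = E[ST] − E[S]E[T] = 7.52 − (2.84)(2.56) = 0.2496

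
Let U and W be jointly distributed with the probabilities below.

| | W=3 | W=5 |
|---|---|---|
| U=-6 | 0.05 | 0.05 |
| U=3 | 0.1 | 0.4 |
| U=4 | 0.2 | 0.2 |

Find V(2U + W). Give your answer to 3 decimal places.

E[U] = 2.5,  E[W] = 4.3,  E[UW] = 10.9
V(U) = 14.5 − (2.5)² = 8.25;  V(W) = 19.4 − (4.3)² = 0.91
Cov(U,W) = 10.9 − (2.5)(4.3) = 0.15
V(2U + W) = (2)²·8.25 + (1)²·0.91 + 2·(2)·(1)·0.15 = 34.51

34.510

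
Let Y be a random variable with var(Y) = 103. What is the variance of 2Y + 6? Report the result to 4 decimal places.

412.0000

var(2Y + 6) = (2)²·var(Y) = 4·103 = 412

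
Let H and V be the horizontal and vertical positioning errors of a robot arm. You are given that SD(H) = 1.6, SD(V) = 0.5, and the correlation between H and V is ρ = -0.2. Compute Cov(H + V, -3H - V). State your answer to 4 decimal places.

-7.2900

Var(H) = (1.6)² = 2.56;  Var(V) = (0.5)² = 0.25
Cov(H,V) = ρ·SD(H)·SD(V) = -0.2·1.6·0.5 = -0.16
Cov(H + V, -3H - V) = (1)(-3)Var(H) + (1)(-1)Var(V) + [(1)(-1) + (1)(-3)]Cov(H,V)
= -3·2.56 + -1·0.25 + -4·-0.16 = -7.29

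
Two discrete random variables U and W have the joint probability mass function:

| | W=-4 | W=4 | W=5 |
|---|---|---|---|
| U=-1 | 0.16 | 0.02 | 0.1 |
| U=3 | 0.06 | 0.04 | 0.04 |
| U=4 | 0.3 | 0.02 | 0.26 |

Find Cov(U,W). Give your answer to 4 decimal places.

E[U] = 2.46,  E[W] = 0.24
E[UW] = 1.14
Cov(U,W) = E[UW] − E[U]E[W] = 1.14 − (2.46)(0.24) = 0.5496

0.5496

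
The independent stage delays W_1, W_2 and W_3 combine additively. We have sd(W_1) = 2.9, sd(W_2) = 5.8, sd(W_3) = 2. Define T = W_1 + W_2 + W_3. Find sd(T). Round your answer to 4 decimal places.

Var(W_1) = 8.41, Var(W_2) = 33.64, Var(W_3) = 4
By independence, Var(T) = (1)²Var(W_1) + (1)²Var(W_2) + (1)²Var(W_3)
= (1)²·8.41 + (1)²·33.64 + (1)²·4 = 46.05
sd(T) = √46.05 ≈ 6.7860

6.7860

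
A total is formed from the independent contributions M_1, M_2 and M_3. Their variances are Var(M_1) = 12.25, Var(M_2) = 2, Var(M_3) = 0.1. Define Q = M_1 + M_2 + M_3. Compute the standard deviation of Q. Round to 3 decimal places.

3.788

By independence, Var(Q) = (1)²Var(M_1) + (1)²Var(M_2) + (1)²Var(M_3)
= (1)²·12.25 + (1)²·2 + (1)²·0.1 = 14.35
σ(Q) = √14.35 ≈ 3.788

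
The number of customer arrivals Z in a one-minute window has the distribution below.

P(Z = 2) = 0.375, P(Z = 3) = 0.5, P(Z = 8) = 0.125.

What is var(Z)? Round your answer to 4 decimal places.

E[Z] = (2)(0.375) + (3)(0.5) + (8)(0.125) = 3.25
E[Z²] = (2)²(0.375) + (3)²(0.5) + (8)²(0.125) = 14
var(Z) = E[Z²] − (E[Z])² = 14 − (3.25)² = 3.4375

3.4375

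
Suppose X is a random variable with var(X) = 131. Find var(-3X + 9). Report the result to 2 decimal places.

var(-3X + 9) = (-3)²·var(X) = 9·131 = 1179

1179.00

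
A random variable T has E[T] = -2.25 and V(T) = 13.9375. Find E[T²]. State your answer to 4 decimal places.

E[T²] = V(T) + (E[T])² = 13.9375 + (-2.25)² = 19

19.0000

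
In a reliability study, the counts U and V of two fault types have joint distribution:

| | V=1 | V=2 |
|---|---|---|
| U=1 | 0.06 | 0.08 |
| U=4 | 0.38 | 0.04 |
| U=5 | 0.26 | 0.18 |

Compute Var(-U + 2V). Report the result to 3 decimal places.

E[U] = 4.02,  E[V] = 1.3,  E[UV] = 5.16
Var(U) = 17.86 − (4.02)² = 1.6996;  Var(V) = 1.9 − (1.3)² = 0.21
cov(U,V) = 5.16 − (4.02)(1.3) = -0.066
Var(-U + 2V) = (-1)²·1.6996 + (2)²·0.21 + 2·(-1)·(2)·-0.066 = 2.8036

2.804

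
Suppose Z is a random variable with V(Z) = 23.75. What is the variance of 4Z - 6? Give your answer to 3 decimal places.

380.000

V(4Z - 6) = (4)²·V(Z) = 16·23.75 = 380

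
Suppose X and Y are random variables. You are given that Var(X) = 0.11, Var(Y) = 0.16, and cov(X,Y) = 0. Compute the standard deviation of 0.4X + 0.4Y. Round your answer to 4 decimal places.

0.2078

Var(0.4X + 0.4Y) = (0.4)²·Var(X) + (0.4)²·Var(Y) + 2·(0.4)·(0.4)·cov(X,Y)
= 0.16·0.11 + 0.16·0.16 + 0.32·0 = 0.0432
SD(0.4X + 0.4Y) = √0.0432 ≈ 0.2078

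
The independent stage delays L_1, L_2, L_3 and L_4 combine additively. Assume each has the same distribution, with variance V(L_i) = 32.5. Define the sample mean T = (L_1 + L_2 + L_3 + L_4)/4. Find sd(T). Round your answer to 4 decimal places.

By independence, V(T) = (0.25)²V(L_1) + (0.25)²V(L_2) + (0.25)²V(L_3) + (0.25)²V(L_4)
= (0.25)²·32.5 + (0.25)²·32.5 + (0.25)²·32.5 + (0.25)²·32.5 = 8.125
sd(T) = √8.125 ≈ 2.8504

2.8504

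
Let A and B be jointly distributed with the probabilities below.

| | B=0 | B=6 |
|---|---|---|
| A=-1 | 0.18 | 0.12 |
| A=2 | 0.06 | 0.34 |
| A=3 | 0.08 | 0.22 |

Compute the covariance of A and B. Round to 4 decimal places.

E[A] = 1.4,  E[B] = 4.08
E[AB] = 7.32
Cov(A,B) = E[AB] − E[A]E[B] = 7.32 − (1.4)(4.08) = 1.608

1.6080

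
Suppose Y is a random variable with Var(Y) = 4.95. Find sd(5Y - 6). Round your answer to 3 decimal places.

Var(5Y - 6) = (5)²·4.95 = 123.75
sd(5Y - 6) = √123.75 ≈ 11.124

11.124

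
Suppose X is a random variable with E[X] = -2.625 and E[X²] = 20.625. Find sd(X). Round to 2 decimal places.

3.71

Var(X) = 20.625 − (-2.625)² = 13.734375
sd(X) = √13.734375 ≈ 3.71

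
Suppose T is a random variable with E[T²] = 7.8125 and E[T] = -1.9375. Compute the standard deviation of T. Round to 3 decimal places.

var(T) = 7.8125 − (-1.9375)² = 4.05859375
sd(T) = √4.05859375 ≈ 2.015

2.015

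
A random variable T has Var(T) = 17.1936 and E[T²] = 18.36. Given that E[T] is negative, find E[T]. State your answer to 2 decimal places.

-1.08

(E[T])² = E[T²] − Var(T) = 18.36 − 17.1936 = 1.1664
E[T] = −√1.1664 = -1.08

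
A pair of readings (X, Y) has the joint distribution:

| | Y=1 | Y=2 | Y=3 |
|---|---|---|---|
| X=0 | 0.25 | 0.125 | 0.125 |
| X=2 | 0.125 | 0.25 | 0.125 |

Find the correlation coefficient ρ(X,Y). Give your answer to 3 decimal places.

E[X] = 1,  E[Y] = 1.875
E[XY] = 2
Cov(X,Y) = E[XY] − E[X]E[Y] = 2 − (1)(1.875) = 0.125
V(X) = 1,  V(Y) = 0.609375
ρ = 0.125 / √(1·0.609375) ≈ 0.160

0.160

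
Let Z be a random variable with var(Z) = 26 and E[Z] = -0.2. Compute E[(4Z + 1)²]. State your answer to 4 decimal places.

E[4Z + 1] = 4·-0.2 + 1 = 0.2
var(4Z + 1) = (4)²·26 = 416
E[(4Z + 1)²] = var((4Z + 1)) + (E[(4Z + 1)])² = 416 + (0.2)² = 416.04

416.0400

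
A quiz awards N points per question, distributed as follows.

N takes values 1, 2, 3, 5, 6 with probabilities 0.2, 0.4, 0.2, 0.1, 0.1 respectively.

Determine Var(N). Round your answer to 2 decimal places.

2.41

E[N] = (1)(0.2) + (2)(0.4) + (3)(0.2) + (5)(0.1) + (6)(0.1) = 2.7
E[N²] = (1)²(0.2) + (2)²(0.4) + (3)²(0.2) + (5)²(0.1) + (6)²(0.1) = 9.7
Var(N) = E[N²] − (E[N])² = 9.7 − (2.7)² = 2.41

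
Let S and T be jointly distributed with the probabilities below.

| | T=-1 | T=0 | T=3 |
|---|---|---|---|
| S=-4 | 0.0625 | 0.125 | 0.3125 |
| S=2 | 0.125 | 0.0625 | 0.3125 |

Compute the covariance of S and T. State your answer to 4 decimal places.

-0.1875

E[S] = -1,  E[T] = 1.6875
E[ST] = -1.875
Cov(S,T) = E[ST] − E[S]E[T] = -1.875 − (-1)(1.6875) = -0.1875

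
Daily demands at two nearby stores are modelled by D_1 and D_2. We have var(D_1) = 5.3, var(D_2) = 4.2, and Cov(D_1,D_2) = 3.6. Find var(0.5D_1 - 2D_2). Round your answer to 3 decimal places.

var(0.5D_1 - 2D_2) = (0.5)²·var(D_1) + (-2)²·var(D_2) + 2·(0.5)·(-2)·Cov(D_1,D_2)
= 0.25·5.3 + 4·4.2 + -2·3.6 = 10.925

10.925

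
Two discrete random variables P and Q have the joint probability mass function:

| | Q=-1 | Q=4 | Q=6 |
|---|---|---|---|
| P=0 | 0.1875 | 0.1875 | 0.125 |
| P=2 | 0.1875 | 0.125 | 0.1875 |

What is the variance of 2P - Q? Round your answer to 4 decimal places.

12.5625

E[P] = 1,  E[Q] = 2.75,  E[PQ] = 2.875
Var(P) = 2 − (1)² = 1;  Var(Q) = 16.625 − (2.75)² = 9.0625
cov(P,Q) = 2.875 − (1)(2.75) = 0.125
Var(2P - Q) = (2)²·1 + (-1)²·9.0625 + 2·(2)·(-1)·0.125 = 12.5625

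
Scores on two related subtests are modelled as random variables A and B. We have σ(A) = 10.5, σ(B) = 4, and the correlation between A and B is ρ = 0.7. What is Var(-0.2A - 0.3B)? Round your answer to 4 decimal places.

Var(A) = (10.5)² = 110.25;  Var(B) = (4)² = 16
Cov(A,B) = ρ·σ(A)·σ(B) = 0.7·10.5·4 = 29.4
Var(-0.2A - 0.3B) = (-0.2)²·Var(A) + (-0.3)²·Var(B) + 2·(-0.2)·(-0.3)·Cov(A,B)
= 0.04·110.25 + 0.09·16 + 0.12·29.4 = 9.378

9.3780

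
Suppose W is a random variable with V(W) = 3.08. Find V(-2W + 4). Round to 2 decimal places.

12.32

V(-2W + 4) = (-2)²·V(W) = 4·3.08 = 12.32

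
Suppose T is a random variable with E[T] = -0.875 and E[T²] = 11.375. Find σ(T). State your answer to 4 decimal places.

Var(T) = 11.375 − (-0.875)² = 10.609375
σ(T) = √10.609375 ≈ 3.2572

3.2572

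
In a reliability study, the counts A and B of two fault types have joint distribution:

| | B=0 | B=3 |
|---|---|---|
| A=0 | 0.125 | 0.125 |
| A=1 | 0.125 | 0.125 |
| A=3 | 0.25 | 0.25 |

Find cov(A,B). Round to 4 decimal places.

0.0000

E[A] = 1.75,  E[B] = 1.5
E[AB] = 2.625
cov(A,B) = E[AB] − E[A]E[B] = 2.625 − (1.75)(1.5) = 0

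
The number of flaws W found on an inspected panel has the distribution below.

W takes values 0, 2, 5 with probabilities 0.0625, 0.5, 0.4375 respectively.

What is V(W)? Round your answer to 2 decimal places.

E[W] = (0)(0.0625) + (2)(0.5) + (5)(0.4375) = 3.1875
E[W²] = (0)²(0.0625) + (2)²(0.5) + (5)²(0.4375) = 12.9375
V(W) = E[W²] − (E[W])² = 12.9375 − (3.1875)² = 2.77734375

2.78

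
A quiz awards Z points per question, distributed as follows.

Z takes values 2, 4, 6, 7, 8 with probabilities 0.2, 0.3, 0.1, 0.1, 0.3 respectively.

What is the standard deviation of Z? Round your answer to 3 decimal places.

2.283

E[Z] = (2)(0.2) + (4)(0.3) + (6)(0.1) + (7)(0.1) + (8)(0.3) = 5.3
E[Z²] = (2)²(0.2) + (4)²(0.3) + (6)²(0.1) + (7)²(0.1) + (8)²(0.3) = 33.3
Var(Z) = E[Z²] − (E[Z])² = 33.3 − (5.3)² = 5.21
sd(Z) = √5.21 ≈ 2.283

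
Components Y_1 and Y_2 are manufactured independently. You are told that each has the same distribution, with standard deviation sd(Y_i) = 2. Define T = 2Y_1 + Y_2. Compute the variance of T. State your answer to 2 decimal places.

V(Y_i) = (2)² = 4
By independence, V(T) = (2)²V(Y_1) + (1)²V(Y_2)
= (2)²·4 + (1)²·4 = 20

20.00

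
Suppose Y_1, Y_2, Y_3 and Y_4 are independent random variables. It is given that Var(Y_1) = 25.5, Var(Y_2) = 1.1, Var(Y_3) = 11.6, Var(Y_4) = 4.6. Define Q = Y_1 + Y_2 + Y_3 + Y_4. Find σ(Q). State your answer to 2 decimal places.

By independence, Var(Q) = (1)²Var(Y_1) + (1)²Var(Y_2) + (1)²Var(Y_3) + (1)²Var(Y_4)
= (1)²·25.5 + (1)²·1.1 + (1)²·11.6 + (1)²·4.6 = 42.8
σ(Q) = √42.8 ≈ 6.54

6.54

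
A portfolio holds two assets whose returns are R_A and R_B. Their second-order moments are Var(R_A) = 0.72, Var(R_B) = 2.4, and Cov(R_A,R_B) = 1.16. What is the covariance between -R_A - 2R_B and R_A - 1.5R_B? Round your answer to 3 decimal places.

5.900

Cov(-R_A - 2R_B, R_A - 1.5R_B) = (-1)(1)Var(R_A) + (-2)(-1.5)Var(R_B) + [(-1)(-1.5) + (-2)(1)]Cov(R_A,R_B)
= -1·0.72 + 3·2.4 + -0.5·1.16 = 5.9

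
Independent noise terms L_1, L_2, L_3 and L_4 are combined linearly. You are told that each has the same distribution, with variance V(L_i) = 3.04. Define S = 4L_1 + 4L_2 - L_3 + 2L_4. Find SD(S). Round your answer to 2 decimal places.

By independence, V(S) = (4)²V(L_1) + (4)²V(L_2) + (-1)²V(L_3) + (2)²V(L_4)
= (4)²·3.04 + (4)²·3.04 + (-1)²·3.04 + (2)²·3.04 = 112.48
SD(S) = √112.48 ≈ 10.61

10.61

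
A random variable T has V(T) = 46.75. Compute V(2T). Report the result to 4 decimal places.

V(2T) = (2)²·V(T) = 4·46.75 = 187

187.0000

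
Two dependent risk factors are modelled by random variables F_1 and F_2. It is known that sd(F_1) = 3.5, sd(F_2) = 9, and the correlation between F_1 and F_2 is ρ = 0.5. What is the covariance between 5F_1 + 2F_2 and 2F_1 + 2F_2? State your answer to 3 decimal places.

Var(F_1) = (3.5)² = 12.25;  Var(F_2) = (9)² = 81
Cov(F_1,F_2) = ρ·sd(F_1)·sd(F_2) = 0.5·3.5·9 = 15.75
Cov(5F_1 + 2F_2, 2F_1 + 2F_2) = (5)(2)Var(F_1) + (2)(2)Var(F_2) + [(5)(2) + (2)(2)]Cov(F_1,F_2)
= 10·12.25 + 4·81 + 14·15.75 = 667

667.000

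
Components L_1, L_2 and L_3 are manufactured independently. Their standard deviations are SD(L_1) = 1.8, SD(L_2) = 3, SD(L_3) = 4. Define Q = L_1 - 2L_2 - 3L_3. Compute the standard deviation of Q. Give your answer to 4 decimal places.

13.5366

V(L_1) = 3.24, V(L_2) = 9, V(L_3) = 16
By independence, V(Q) = (1)²V(L_1) + (-2)²V(L_2) + (-3)²V(L_3)
= (1)²·3.24 + (-2)²·9 + (-3)²·16 = 183.24
SD(Q) = √183.24 ≈ 13.5366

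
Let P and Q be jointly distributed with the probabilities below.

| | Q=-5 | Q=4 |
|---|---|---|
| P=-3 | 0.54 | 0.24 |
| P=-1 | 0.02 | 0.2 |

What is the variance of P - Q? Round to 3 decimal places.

E[P] = -2.56,  E[Q] = -1.04,  E[PQ] = 4.52
Var(P) = 7.24 − (-2.56)² = 0.6864;  Var(Q) = 21.04 − (-1.04)² = 19.9584
Cov(P,Q) = 4.52 − (-2.56)(-1.04) = 1.8576
Var(P - Q) = (1)²·0.6864 + (-1)²·19.9584 + 2·(1)·(-1)·1.8576 = 16.9296

16.930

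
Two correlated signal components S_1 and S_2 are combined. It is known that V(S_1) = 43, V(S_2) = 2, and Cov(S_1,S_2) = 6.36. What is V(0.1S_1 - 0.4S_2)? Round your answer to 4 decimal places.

V(0.1S_1 - 0.4S_2) = (0.1)²·V(S_1) + (-0.4)²·V(S_2) + 2·(0.1)·(-0.4)·Cov(S_1,S_2)
= 0.01·43 + 0.16·2 + -0.08·6.36 = 0.2412

0.2412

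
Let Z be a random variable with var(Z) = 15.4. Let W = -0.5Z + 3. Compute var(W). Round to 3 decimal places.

3.850

var(-0.5Z + 3) = (-0.5)²·var(Z) = 0.25·15.4 = 3.85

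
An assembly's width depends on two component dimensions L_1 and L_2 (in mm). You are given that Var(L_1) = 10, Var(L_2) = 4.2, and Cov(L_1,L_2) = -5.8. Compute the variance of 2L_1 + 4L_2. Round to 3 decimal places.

Var(2L_1 + 4L_2) = (2)²·Var(L_1) + (4)²·Var(L_2) + 2·(2)·(4)·Cov(L_1,L_2)
= 4·10 + 16·4.2 + 16·-5.8 = 14.4

14.400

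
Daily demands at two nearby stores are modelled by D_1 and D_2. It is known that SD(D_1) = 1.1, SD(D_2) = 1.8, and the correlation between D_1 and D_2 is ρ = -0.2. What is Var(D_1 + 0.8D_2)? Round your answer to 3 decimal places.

Var(D_1) = (1.1)² = 1.21;  Var(D_2) = (1.8)² = 3.24
Cov(D_1,D_2) = ρ·SD(D_1)·SD(D_2) = -0.2·1.1·1.8 = -0.396
Var(D_1 + 0.8D_2) = (1)²·Var(D_1) + (0.8)²·Var(D_2) + 2·(1)·(0.8)·Cov(D_1,D_2)
= 1·1.21 + 0.64·3.24 + 1.6·-0.396 = 2.65

2.650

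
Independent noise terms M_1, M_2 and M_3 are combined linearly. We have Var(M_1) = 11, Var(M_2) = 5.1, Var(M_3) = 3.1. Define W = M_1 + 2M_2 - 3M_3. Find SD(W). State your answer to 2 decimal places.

7.70

By independence, Var(W) = (1)²Var(M_1) + (2)²Var(M_2) + (-3)²Var(M_3)
= (1)²·11 + (2)²·5.1 + (-3)²·3.1 = 59.3
SD(W) = √59.3 ≈ 7.70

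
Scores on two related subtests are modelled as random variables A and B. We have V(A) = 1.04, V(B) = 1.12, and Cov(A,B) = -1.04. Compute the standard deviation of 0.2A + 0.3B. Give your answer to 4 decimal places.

0.1327

V(0.2A + 0.3B) = (0.2)²·V(A) + (0.3)²·V(B) + 2·(0.2)·(0.3)·Cov(A,B)
= 0.04·1.04 + 0.09·1.12 + 0.12·-1.04 = 0.0176
SD(0.2A + 0.3B) = √0.0176 ≈ 0.1327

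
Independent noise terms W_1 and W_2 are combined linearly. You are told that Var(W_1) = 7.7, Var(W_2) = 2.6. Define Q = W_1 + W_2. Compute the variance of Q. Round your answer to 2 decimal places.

10.30

By independence, Var(Q) = (1)²Var(W_1) + (1)²Var(W_2)
= (1)²·7.7 + (1)²·2.6 = 10.3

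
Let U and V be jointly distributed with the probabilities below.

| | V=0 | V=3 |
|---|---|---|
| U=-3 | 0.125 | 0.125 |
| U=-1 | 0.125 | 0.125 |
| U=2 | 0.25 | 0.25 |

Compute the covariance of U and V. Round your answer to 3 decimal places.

E[U] = 0,  E[V] = 1.5
E[UV] = 0
Cov(U,V) = E[UV] − E[U]E[V] = 0 − (0)(1.5) = 0

0.000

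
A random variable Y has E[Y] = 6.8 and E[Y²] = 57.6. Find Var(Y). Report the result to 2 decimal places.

Var(Y) = 57.6 − (6.8)² = 11.36

11.36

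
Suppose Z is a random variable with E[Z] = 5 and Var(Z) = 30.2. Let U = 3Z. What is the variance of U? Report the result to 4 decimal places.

271.8000

Var(3Z) = (3)²·Var(Z) = 9·30.2 = 271.8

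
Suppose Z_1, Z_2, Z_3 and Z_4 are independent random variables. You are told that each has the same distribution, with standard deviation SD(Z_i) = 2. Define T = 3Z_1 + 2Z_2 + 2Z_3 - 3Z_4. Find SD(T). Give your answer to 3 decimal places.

Var(Z_i) = (2)² = 4
By independence, Var(T) = (3)²Var(Z_1) + (2)²Var(Z_2) + (2)²Var(Z_3) + (-3)²Var(Z_4)
= (3)²·4 + (2)²·4 + (2)²·4 + (-3)²·4 = 104
SD(T) = √104 ≈ 10.198

10.198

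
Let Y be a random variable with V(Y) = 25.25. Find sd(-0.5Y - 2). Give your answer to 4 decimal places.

2.5125

V(-0.5Y - 2) = (-0.5)²·25.25 = 6.3125
sd(-0.5Y - 2) = √6.3125 ≈ 2.5125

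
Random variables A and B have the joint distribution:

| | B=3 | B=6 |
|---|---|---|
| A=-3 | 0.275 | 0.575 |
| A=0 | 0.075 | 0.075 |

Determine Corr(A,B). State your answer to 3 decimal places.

-0.132

E[A] = -2.55,  E[B] = 4.95
E[AB] = -12.825
Cov(A,B) = E[AB] − E[A]E[B] = -12.825 − (-2.55)(4.95) = -0.2025
Var(A) = 1.1475,  Var(B) = 2.0475
ρ = -0.2025 / √(1.1475·2.0475) ≈ -0.132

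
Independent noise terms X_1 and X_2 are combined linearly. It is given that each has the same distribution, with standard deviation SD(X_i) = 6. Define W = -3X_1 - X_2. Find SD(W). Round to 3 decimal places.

18.974

var(X_i) = (6)² = 36
By independence, var(W) = (-3)²var(X_1) + (-1)²var(X_2)
= (-3)²·36 + (-1)²·36 = 360
SD(W) = √360 ≈ 18.974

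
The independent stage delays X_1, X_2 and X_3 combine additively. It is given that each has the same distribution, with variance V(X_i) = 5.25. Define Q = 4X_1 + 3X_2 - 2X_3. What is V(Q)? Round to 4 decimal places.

152.2500

By independence, V(Q) = (4)²V(X_1) + (3)²V(X_2) + (-2)²V(X_3)
= (4)²·5.25 + (3)²·5.25 + (-2)²·5.25 = 152.25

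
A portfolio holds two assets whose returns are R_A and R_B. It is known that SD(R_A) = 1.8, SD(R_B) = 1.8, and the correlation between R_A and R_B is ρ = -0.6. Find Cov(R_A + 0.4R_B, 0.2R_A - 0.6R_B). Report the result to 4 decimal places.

0.8813

Var(R_A) = (1.8)² = 3.24;  Var(R_B) = (1.8)² = 3.24
Cov(R_A,R_B) = ρ·SD(R_A)·SD(R_B) = -0.6·1.8·1.8 = -1.944
Cov(R_A + 0.4R_B, 0.2R_A - 0.6R_B) = (1)(0.2)Var(R_A) + (0.4)(-0.6)Var(R_B) + [(1)(-0.6) + (0.4)(0.2)]Cov(R_A,R_B)
= 0.2·3.24 + -0.24·3.24 + -0.52·-1.944 = 0.88128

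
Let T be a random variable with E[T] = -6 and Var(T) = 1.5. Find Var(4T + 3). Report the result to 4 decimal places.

Var(4T + 3) = (4)²·Var(T) = 16·1.5 = 24

24.0000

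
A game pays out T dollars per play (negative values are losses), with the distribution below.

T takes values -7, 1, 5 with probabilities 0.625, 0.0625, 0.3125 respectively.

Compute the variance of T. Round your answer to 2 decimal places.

30.94

E[T] = (-7)(0.625) + (1)(0.0625) + (5)(0.3125) = -2.75
E[T²] = (-7)²(0.625) + (1)²(0.0625) + (5)²(0.3125) = 38.5
V(T) = E[T²] − (E[T])² = 38.5 − (-2.75)² = 30.9375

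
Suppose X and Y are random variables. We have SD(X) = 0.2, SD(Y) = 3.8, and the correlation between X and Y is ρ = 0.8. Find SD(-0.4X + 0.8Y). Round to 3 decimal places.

Var(X) = (0.2)² = 0.04;  Var(Y) = (3.8)² = 14.44
Cov(X,Y) = ρ·SD(X)·SD(Y) = 0.8·0.2·3.8 = 0.608
Var(-0.4X + 0.8Y) = (-0.4)²·Var(X) + (0.8)²·Var(Y) + 2·(-0.4)·(0.8)·Cov(X,Y)
= 0.16·0.04 + 0.64·14.44 + -0.64·0.608 = 8.85888
SD(-0.4X + 0.8Y) = √8.85888 ≈ 2.976

2.976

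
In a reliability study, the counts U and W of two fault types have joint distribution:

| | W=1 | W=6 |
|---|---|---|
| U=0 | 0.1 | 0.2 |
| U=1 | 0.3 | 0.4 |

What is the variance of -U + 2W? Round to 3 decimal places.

24.610

E[U] = 0.7,  E[W] = 4,  E[UW] = 2.7
V(U) = 0.7 − (0.7)² = 0.21;  V(W) = 22 − (4)² = 6
cov(U,W) = 2.7 − (0.7)(4) = -0.1
V(-U + 2W) = (-1)²·0.21 + (2)²·6 + 2·(-1)·(2)·-0.1 = 24.61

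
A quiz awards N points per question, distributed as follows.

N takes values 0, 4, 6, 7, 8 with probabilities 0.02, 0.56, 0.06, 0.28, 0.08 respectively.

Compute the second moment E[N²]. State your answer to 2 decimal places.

E[N²] = (0)²(0.02) + (4)²(0.56) + (6)²(0.06) + (7)²(0.28) + (8)²(0.08) = 29.96

29.96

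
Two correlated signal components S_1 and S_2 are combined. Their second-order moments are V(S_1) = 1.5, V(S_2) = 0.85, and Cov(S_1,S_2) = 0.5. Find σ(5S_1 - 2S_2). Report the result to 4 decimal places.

5.5588

V(5S_1 - 2S_2) = (5)²·V(S_1) + (-2)²·V(S_2) + 2·(5)·(-2)·Cov(S_1,S_2)
= 25·1.5 + 4·0.85 + -20·0.5 = 30.9
σ(5S_1 - 2S_2) = √30.9 ≈ 5.5588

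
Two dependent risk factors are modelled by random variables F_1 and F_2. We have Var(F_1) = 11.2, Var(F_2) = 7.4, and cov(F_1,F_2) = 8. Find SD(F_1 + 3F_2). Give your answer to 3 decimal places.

Var(F_1 + 3F_2) = (1)²·Var(F_1) + (3)²·Var(F_2) + 2·(1)·(3)·cov(F_1,F_2)
= 1·11.2 + 9·7.4 + 6·8 = 125.8
SD(F_1 + 3F_2) = √125.8 ≈ 11.216

11.216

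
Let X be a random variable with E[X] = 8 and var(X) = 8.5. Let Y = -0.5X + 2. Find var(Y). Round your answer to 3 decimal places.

2.125

var(-0.5X + 2) = (-0.5)²·var(X) = 0.25·8.5 = 2.125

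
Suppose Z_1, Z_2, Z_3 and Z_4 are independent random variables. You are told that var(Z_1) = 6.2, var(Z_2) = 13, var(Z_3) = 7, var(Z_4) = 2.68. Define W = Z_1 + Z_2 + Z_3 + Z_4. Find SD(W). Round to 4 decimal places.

5.3740

By independence, var(W) = (1)²var(Z_1) + (1)²var(Z_2) + (1)²var(Z_3) + (1)²var(Z_4)
= (1)²·6.2 + (1)²·13 + (1)²·7 + (1)²·2.68 = 28.88
SD(W) = √28.88 ≈ 5.3740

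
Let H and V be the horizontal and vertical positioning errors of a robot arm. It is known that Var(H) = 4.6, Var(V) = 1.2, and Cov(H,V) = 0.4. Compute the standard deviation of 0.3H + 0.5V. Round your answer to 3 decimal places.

0.913

Var(0.3H + 0.5V) = (0.3)²·Var(H) + (0.5)²·Var(V) + 2·(0.3)·(0.5)·Cov(H,V)
= 0.09·4.6 + 0.25·1.2 + 0.3·0.4 = 0.834
sd(0.3H + 0.5V) = √0.834 ≈ 0.913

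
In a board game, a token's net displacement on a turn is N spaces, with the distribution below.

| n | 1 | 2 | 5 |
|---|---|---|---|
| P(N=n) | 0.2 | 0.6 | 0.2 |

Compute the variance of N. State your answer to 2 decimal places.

1.84

E[N] = (1)(0.2) + (2)(0.6) + (5)(0.2) = 2.4
E[N²] = (1)²(0.2) + (2)²(0.6) + (5)²(0.2) = 7.6
Var(N) = E[N²] − (E[N])² = 7.6 − (2.4)² = 1.84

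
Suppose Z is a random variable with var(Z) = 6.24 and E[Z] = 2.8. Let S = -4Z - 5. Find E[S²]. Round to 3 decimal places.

362.280

E[-4Z - 5] = -4·2.8 − 5 = -16.2
var(-4Z - 5) = (-4)²·6.24 = 99.84
E[S²] = var(S) + (E[S])² = 99.84 + (-16.2)² = 362.28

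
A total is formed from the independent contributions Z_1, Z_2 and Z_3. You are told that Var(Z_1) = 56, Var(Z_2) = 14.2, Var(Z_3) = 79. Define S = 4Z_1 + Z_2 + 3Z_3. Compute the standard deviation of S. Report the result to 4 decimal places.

40.2641

By independence, Var(S) = (4)²Var(Z_1) + (1)²Var(Z_2) + (3)²Var(Z_3)
= (4)²·56 + (1)²·14.2 + (3)²·79 = 1621.2
SD(S) = √1621.2 ≈ 40.2641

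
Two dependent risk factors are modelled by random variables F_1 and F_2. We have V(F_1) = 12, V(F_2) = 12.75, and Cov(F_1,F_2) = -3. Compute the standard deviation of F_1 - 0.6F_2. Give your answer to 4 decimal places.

4.4933

V(F_1 - 0.6F_2) = (1)²·V(F_1) + (-0.6)²·V(F_2) + 2·(1)·(-0.6)·Cov(F_1,F_2)
= 1·12 + 0.36·12.75 + -1.2·-3 = 20.19
sd(F_1 - 0.6F_2) = √20.19 ≈ 4.4933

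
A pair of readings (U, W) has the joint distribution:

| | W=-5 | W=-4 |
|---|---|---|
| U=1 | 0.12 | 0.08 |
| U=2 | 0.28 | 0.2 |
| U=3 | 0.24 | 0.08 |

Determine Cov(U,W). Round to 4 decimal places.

-0.0432

E[U] = 2.12,  E[W] = -4.64
E[UW] = -9.88
Cov(U,W) = E[UW] − E[U]E[W] = -9.88 − (2.12)(-4.64) = -0.0432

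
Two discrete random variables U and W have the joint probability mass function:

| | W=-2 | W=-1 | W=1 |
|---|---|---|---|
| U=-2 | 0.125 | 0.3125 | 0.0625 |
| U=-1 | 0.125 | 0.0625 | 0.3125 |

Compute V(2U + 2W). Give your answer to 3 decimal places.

9.000

E[U] = -1.5,  E[W] = -0.5,  E[UW] = 1
V(U) = 2.5 − (-1.5)² = 0.25;  V(W) = 1.75 − (-0.5)² = 1.5
Cov(U,W) = 1 − (-1.5)(-0.5) = 0.25
V(2U + 2W) = (2)²·0.25 + (2)²·1.5 + 2·(2)·(2)·0.25 = 9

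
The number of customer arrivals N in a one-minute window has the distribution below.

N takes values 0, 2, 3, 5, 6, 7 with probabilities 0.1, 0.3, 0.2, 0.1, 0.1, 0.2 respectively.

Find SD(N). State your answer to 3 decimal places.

2.283

E[N] = (0)(0.1) + (2)(0.3) + (3)(0.2) + (5)(0.1) + (6)(0.1) + (7)(0.2) = 3.7
E[N²] = (0)²(0.1) + (2)²(0.3) + (3)²(0.2) + (5)²(0.1) + (6)²(0.1) + (7)²(0.2) = 18.9
V(N) = E[N²] − (E[N])² = 18.9 − (3.7)² = 5.21
SD(N) = √5.21 ≈ 2.283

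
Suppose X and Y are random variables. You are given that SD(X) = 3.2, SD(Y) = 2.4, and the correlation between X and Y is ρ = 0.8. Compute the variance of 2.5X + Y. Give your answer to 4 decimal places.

100.4800

Var(X) = (3.2)² = 10.24;  Var(Y) = (2.4)² = 5.76
Cov(X,Y) = ρ·SD(X)·SD(Y) = 0.8·3.2·2.4 = 6.144
Var(2.5X + Y) = (2.5)²·Var(X) + (1)²·Var(Y) + 2·(2.5)·(1)·Cov(X,Y)
= 6.25·10.24 + 1·5.76 + 5·6.144 = 100.48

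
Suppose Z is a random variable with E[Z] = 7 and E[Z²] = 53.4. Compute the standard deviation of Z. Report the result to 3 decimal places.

2.098

Var(Z) = 53.4 − (7)² = 4.4
SD(Z) = √4.4 ≈ 2.098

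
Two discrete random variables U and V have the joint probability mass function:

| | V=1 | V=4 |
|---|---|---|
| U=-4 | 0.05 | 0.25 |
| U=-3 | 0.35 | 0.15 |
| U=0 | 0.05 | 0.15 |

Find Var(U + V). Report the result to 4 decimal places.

E[U] = -2.7,  E[V] = 2.65,  E[UV] = -7.05
Var(U) = 9.3 − (-2.7)² = 2.01;  Var(V) = 9.25 − (2.65)² = 2.2275
Cov(U,V) = -7.05 − (-2.7)(2.65) = 0.105
Var(U + V) = (1)²·2.01 + (1)²·2.2275 + 2·(1)·(1)·0.105 = 4.4475

4.4475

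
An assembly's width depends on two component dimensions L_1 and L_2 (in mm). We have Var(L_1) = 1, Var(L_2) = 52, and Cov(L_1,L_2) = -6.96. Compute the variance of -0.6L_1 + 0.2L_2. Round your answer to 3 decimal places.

4.110

Var(-0.6L_1 + 0.2L_2) = (-0.6)²·Var(L_1) + (0.2)²·Var(L_2) + 2·(-0.6)·(0.2)·Cov(L_1,L_2)
= 0.36·1 + 0.04·52 + -0.24·-6.96 = 4.1104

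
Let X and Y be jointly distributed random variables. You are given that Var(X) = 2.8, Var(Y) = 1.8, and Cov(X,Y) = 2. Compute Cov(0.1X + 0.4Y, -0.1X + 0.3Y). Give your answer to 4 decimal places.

Cov(0.1X + 0.4Y, -0.1X + 0.3Y) = (0.1)(-0.1)Var(X) + (0.4)(0.3)Var(Y) + [(0.1)(0.3) + (0.4)(-0.1)]Cov(X,Y)
= -0.01·2.8 + 0.12·1.8 + -0.01·2 = 0.168

0.1680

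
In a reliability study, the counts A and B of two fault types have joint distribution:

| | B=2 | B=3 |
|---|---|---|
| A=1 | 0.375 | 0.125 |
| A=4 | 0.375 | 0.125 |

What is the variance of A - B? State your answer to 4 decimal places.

E[A] = 2.5,  E[B] = 2.25,  E[AB] = 5.625
Var(A) = 8.5 − (2.5)² = 2.25;  Var(B) = 5.25 − (2.25)² = 0.1875
Cov(A,B) = 5.625 − (2.5)(2.25) = 0
Var(A - B) = (1)²·2.25 + (-1)²·0.1875 + 2·(1)·(-1)·0 = 2.4375

2.4375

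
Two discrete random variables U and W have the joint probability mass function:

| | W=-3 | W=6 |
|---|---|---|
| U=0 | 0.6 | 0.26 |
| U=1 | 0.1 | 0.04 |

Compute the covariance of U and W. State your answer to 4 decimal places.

-0.0180

E[U] = 0.14,  E[W] = -0.3
E[UW] = -0.06
Cov(U,W) = E[UW] − E[U]E[W] = -0.06 − (0.14)(-0.3) = -0.018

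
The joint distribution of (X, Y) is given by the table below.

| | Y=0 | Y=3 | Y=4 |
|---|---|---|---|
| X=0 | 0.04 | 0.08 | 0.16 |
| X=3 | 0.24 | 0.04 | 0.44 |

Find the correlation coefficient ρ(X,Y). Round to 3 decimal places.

-0.136

E[X] = 2.16,  E[Y] = 2.76
E[XY] = 5.64
cov(X,Y) = E[XY] − E[X]E[Y] = 5.64 − (2.16)(2.76) = -0.3216
var(X) = 1.8144,  var(Y) = 3.0624
ρ = -0.3216 / √(1.8144·3.0624) ≈ -0.136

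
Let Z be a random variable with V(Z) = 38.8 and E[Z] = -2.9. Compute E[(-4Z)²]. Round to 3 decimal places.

E[-4Z] = -4·-2.9 = 11.6
V(-4Z) = (-4)²·38.8 = 620.8
E[(-4Z)²] = V((-4Z)) + (E[(-4Z)])² = 620.8 + (11.6)² = 755.36

755.360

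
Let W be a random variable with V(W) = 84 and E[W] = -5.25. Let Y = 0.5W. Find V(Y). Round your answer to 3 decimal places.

21.000

V(0.5W) = (0.5)²·V(W) = 0.25·84 = 21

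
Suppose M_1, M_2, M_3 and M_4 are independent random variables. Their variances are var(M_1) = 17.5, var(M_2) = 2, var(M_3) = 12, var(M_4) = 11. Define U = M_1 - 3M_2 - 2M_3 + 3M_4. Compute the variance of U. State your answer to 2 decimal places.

By independence, var(U) = (1)²var(M_1) + (-3)²var(M_2) + (-2)²var(M_3) + (3)²var(M_4)
= (1)²·17.5 + (-3)²·2 + (-2)²·12 + (3)²·11 = 182.5

182.50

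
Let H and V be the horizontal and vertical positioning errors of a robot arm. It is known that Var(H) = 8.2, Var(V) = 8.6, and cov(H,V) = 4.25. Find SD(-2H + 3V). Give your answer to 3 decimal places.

7.694

Var(-2H + 3V) = (-2)²·Var(H) + (3)²·Var(V) + 2·(-2)·(3)·cov(H,V)
= 4·8.2 + 9·8.6 + -12·4.25 = 59.2
SD(-2H + 3V) = √59.2 ≈ 7.694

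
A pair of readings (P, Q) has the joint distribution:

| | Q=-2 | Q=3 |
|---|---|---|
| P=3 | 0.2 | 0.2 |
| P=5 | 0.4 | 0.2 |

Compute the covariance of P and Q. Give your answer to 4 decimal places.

-0.4000

E[P] = 4.2,  E[Q] = 0
E[PQ] = -0.4
Cov(P,Q) = E[PQ] − E[P]E[Q] = -0.4 − (4.2)(0) = -0.4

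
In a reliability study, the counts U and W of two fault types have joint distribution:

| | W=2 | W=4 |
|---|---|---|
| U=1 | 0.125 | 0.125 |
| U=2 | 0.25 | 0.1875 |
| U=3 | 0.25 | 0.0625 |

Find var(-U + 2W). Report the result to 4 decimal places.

4.9961

E[U] = 2.0625,  E[W] = 2.75,  E[UW] = 5.5
var(U) = 4.8125 − (2.0625)² = 0.55859375;  var(W) = 8.5 − (2.75)² = 0.9375
Cov(U,W) = 5.5 − (2.0625)(2.75) = -0.171875
var(-U + 2W) = (-1)²·0.55859375 + (2)²·0.9375 + 2·(-1)·(2)·-0.171875 = 4.99609375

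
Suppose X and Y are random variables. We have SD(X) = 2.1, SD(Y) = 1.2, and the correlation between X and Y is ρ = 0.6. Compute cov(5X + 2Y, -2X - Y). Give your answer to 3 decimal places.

-60.588

Var(X) = (2.1)² = 4.41;  Var(Y) = (1.2)² = 1.44
cov(X,Y) = ρ·SD(X)·SD(Y) = 0.6·2.1·1.2 = 1.512
cov(5X + 2Y, -2X - Y) = (5)(-2)Var(X) + (2)(-1)Var(Y) + [(5)(-1) + (2)(-2)]cov(X,Y)
= -10·4.41 + -2·1.44 + -9·1.512 = -60.588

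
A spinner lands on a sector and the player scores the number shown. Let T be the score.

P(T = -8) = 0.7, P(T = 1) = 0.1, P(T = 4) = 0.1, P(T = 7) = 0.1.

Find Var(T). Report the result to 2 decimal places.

32.04

E[T] = (-8)(0.7) + (1)(0.1) + (4)(0.1) + (7)(0.1) = -4.4
E[T²] = (-8)²(0.7) + (1)²(0.1) + (4)²(0.1) + (7)²(0.1) = 51.4
Var(T) = E[T²] − (E[T])² = 51.4 − (-4.4)² = 32.04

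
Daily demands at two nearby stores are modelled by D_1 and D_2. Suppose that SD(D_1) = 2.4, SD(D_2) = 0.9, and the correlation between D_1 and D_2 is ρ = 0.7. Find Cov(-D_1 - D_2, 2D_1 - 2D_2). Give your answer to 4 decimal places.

Var(D_1) = (2.4)² = 5.76;  Var(D_2) = (0.9)² = 0.81
Cov(D_1,D_2) = ρ·SD(D_1)·SD(D_2) = 0.7·2.4·0.9 = 1.512
Cov(-D_1 - D_2, 2D_1 - 2D_2) = (-1)(2)Var(D_1) + (-1)(-2)Var(D_2) + [(-1)(-2) + (-1)(2)]Cov(D_1,D_2)
= -2·5.76 + 2·0.81 + 0·1.512 = -9.9

-9.9000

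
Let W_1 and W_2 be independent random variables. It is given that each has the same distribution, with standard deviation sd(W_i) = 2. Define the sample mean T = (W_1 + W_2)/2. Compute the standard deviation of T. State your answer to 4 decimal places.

1.4142

var(W_i) = (2)² = 4
By independence, var(T) = (0.5)²var(W_1) + (0.5)²var(W_2)
= (0.5)²·4 + (0.5)²·4 = 2
sd(T) = √2 ≈ 1.4142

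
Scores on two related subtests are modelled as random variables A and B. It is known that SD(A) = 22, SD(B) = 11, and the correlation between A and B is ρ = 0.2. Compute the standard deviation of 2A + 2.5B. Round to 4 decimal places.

56.3582

V(A) = (22)² = 484;  V(B) = (11)² = 121
Cov(A,B) = ρ·SD(A)·SD(B) = 0.2·22·11 = 48.4
V(2A + 2.5B) = (2)²·V(A) + (2.5)²·V(B) + 2·(2)·(2.5)·Cov(A,B)
= 4·484 + 6.25·121 + 10·48.4 = 3176.25
SD(2A + 2.5B) = √3176.25 ≈ 56.3582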